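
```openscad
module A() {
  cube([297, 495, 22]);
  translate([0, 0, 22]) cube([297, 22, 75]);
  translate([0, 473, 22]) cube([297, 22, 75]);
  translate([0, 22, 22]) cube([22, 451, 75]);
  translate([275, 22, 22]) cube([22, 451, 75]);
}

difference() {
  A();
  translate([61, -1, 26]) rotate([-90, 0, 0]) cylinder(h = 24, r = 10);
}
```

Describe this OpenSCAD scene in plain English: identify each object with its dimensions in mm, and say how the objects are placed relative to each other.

A is an open-topped rectangular box: outside dimensions 297×495×97 mm, with a uniform wall and base thickness of 22 mm. The base is a full 297×495 slab on the floor; four walls sit on top of the base. The front and back walls (the −y and +y sides) span the full width; the two side walls fit between them.

The open box has a circular hole of radius 10 mm through its front wall, centred at (x = 61, z = 26).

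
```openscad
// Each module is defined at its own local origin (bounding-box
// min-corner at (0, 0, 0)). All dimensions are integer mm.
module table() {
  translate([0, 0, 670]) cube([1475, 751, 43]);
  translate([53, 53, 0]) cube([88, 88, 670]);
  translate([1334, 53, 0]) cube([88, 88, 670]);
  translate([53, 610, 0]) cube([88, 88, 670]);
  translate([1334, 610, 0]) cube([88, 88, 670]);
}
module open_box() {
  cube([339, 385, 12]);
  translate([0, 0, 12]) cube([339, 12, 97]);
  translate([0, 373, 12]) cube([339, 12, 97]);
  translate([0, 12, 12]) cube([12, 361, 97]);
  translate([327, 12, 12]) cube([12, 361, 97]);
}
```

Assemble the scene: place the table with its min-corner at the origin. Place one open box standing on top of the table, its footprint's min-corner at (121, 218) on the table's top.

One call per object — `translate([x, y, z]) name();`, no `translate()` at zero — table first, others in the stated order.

table();
translate([121, 218, 713]) open_box();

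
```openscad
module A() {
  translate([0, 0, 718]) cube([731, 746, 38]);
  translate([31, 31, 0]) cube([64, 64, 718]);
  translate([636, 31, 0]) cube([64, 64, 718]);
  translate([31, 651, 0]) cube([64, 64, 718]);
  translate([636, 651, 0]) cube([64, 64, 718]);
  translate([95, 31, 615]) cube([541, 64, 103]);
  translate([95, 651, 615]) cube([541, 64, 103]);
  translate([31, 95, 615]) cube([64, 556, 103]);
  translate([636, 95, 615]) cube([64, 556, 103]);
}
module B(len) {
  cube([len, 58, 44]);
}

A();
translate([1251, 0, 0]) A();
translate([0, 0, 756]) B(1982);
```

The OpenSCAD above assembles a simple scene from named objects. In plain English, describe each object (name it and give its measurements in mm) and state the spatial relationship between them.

A is a rectangular dining table. The top is 731×746×38 mm with its upper surface at z = 756 mm. It stands on four 64×64 mm square legs, each inset 31 mm from the nearest pair of top edges, running from the floor to the underside of the top. Four apron rails, 64 mm thick and 103 mm tall, run between adjacent legs with their top edges flush with the underside of the top and their outer faces flush with the legs' outer faces.

B is a rectangular beam 1982 mm long (x), 58 mm deep (y), 44 mm thick (z).

The beam spans the tops of two tables placed 520 mm apart, resting at z = 756 mm.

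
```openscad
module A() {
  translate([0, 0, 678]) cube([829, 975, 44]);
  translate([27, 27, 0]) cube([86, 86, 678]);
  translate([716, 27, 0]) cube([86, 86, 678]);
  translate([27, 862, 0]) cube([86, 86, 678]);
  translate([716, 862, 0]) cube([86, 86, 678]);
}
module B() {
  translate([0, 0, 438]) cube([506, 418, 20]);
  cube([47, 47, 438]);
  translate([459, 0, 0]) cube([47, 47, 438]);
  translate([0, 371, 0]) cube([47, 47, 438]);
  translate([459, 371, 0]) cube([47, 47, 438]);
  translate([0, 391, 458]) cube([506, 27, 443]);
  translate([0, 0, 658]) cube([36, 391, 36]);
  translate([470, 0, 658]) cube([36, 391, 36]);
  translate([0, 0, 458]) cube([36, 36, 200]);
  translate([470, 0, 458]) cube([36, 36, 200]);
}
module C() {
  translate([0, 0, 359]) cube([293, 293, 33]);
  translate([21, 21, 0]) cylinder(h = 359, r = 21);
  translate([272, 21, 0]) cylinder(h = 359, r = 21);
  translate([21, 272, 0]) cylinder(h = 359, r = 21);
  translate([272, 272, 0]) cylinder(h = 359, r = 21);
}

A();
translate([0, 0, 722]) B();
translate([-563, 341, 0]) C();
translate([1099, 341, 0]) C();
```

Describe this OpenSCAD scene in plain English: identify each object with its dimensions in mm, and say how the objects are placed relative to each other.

A is a table: top 829 mm (x) × 975 mm (y), 44 mm thick, upper face at z = 722 mm, on four 86×86 mm square legs, each inset 27 mm from the nearest pair of top edges, running from z = 0 to the bottom of the top.

B is a chair: 506×418 mm seat, 20 mm thick, top at z = 458 mm, on four 47 mm square corner legs flush with the seat edges. A 27 mm thick backrest slab spans the full seat width, extending 443 mm above the seat top, its back face flush with the seat's +y edge. Two armrests of 36×36 mm section run along each side from the seat's front edge to the front of the backrest, top faces 236 mm above the seat top and outer faces flush with the seat's x-edges; a 36×36 mm post under the front of each armrest stands on the seat at the front corner.

C is a simple wooden stool: a rectangular seat 293 mm (x) by 293 mm (y), 33 mm thick, top face at z = 392 mm, on four round legs, each 42 mm in diameter. The legs rest on z = 0, each leg's axis is inset half a diameter from the nearest pair of seat edges (so the leg's bounding box is flush with the corner).

The chair is on top of the table. Two stools sit around the table at the −x, +x sides.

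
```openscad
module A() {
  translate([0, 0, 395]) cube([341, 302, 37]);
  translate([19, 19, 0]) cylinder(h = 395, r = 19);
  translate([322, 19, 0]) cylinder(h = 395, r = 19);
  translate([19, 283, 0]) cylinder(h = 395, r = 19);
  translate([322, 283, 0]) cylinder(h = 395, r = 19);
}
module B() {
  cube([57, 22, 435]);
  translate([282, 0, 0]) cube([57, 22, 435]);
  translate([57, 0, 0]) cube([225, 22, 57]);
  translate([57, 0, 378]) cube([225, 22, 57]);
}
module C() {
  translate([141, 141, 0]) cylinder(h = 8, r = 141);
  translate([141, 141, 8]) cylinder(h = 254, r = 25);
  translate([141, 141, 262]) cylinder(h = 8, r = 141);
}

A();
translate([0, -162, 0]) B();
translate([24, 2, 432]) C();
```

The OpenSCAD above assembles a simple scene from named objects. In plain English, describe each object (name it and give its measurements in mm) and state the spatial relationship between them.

A is a four-legged stool. The seat is 341×302 mm, 37 mm thick, top at z = 432 mm. It stands on four round legs, each 38 mm in diameter, from z = 0 to the seat underside, each leg's axis is inset half a diameter from the nearest pair of seat edges (so the leg's bounding box is flush with the corner).

B is a rectangular picture frame lying in the x–z plane (depth along y). The opening is 225 mm wide (x) by 321 mm tall (z), surrounded by a border 57 mm wide on all four sides. The frame is 22 mm deep and is made of two full-height vertical stiles with two horizontal rails fitted between them.

C is a spool: two coaxial disc flanges of radius 141 mm and thickness 8 mm, joined by a core cylinder of radius 25 mm and height 254 mm. The lower flange rests on z = 0 and the three cylinders share a vertical axis.

The picture frame is on the floor beside the stool on its −y side. The spool is on top of the stool.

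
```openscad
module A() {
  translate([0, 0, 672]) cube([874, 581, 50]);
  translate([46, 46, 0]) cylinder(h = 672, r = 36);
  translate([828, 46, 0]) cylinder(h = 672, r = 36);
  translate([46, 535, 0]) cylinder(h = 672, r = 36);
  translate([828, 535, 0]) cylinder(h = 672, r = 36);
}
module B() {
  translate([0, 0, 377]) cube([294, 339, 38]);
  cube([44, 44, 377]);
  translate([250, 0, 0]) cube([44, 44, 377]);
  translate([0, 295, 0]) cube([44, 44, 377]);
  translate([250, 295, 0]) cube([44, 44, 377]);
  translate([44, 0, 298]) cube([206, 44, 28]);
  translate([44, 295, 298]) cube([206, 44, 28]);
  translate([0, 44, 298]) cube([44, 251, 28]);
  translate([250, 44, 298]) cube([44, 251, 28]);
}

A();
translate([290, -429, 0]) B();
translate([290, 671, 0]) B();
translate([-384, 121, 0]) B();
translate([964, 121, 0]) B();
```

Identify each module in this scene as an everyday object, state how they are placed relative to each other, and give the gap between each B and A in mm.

A is a table. B is a stool. Four stools sit around the table at the −y, +y, −x, +x sides. The gap between each stool and the table is 90 mm.

Each stool's nearest face is 90 mm from the table's bounding box.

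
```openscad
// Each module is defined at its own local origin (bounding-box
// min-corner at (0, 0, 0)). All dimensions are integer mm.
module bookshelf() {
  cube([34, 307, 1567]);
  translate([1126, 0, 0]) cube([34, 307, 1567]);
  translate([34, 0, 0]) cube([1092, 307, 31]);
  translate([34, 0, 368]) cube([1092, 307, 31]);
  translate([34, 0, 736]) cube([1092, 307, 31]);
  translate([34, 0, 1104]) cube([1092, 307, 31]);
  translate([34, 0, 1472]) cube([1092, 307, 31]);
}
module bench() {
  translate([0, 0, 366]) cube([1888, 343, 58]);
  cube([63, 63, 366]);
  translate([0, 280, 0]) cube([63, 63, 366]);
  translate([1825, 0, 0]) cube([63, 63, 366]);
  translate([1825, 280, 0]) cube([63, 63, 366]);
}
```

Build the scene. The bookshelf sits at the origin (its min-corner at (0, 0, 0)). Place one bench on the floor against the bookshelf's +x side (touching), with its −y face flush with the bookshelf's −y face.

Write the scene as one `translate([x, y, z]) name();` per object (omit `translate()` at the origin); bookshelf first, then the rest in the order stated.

bookshelf();
translate([1160, 0, 0]) bench();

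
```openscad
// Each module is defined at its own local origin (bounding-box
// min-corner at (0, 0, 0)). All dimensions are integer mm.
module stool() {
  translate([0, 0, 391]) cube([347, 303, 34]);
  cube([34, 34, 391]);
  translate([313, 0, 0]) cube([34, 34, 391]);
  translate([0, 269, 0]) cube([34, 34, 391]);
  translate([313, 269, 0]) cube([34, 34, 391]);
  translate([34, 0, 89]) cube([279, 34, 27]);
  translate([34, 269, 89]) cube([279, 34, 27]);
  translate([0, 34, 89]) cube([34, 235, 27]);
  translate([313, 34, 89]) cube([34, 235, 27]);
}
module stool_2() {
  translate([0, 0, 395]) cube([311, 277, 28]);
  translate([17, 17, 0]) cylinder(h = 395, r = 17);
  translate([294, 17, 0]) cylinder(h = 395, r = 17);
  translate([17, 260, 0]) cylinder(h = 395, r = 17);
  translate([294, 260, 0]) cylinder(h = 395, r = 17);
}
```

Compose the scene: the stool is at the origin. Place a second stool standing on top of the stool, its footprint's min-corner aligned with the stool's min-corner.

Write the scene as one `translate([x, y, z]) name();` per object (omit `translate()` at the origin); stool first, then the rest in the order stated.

stool();
translate([0, 0, 425]) stool_2();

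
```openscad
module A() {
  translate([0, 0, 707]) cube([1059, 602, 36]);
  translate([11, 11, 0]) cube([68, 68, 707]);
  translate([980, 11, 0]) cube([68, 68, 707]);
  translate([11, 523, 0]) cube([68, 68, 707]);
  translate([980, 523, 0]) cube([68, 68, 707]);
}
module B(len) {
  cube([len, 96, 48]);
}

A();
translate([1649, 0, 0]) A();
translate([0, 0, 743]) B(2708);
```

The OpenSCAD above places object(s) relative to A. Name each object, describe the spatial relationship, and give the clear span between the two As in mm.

A is a table. B is a beam. A beam spans the tops of two tables. The clear span between the two tables is 590 mm.

Second table starts at x = 1649; first ends at x = 1059; clear span = 1649 − 1059 = 590 mm.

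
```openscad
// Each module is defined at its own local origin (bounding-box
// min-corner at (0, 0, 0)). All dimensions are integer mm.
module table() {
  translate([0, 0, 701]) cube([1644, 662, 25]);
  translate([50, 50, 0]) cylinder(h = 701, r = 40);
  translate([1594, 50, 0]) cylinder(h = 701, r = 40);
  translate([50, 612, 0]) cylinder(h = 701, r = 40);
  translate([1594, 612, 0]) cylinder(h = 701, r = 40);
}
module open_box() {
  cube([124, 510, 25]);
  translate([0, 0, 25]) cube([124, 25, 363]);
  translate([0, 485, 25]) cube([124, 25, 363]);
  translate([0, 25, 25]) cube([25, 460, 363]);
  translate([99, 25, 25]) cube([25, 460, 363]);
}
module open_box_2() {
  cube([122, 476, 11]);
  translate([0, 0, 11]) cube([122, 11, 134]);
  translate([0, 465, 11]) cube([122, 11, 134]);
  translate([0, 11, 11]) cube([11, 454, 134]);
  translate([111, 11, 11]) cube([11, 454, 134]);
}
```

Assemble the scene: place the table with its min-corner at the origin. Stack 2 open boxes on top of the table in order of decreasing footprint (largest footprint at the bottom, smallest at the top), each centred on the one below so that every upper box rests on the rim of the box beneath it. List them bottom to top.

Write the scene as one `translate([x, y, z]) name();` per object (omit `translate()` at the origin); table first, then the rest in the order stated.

table();
translate([760, 76, 726]) open_box();
translate([761, 93, 1114]) open_box_2();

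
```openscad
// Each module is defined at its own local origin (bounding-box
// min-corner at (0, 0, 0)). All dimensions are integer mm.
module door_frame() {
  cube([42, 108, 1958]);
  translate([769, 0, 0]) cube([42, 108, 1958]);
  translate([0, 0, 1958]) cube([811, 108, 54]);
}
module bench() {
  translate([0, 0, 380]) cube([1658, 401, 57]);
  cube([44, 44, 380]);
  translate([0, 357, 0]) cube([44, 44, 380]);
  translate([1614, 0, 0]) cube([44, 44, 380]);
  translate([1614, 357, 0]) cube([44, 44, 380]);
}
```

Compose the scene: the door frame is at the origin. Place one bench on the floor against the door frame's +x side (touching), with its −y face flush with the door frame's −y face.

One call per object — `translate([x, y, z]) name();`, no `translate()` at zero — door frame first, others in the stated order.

door_frame();
translate([811, 0, 0]) bench();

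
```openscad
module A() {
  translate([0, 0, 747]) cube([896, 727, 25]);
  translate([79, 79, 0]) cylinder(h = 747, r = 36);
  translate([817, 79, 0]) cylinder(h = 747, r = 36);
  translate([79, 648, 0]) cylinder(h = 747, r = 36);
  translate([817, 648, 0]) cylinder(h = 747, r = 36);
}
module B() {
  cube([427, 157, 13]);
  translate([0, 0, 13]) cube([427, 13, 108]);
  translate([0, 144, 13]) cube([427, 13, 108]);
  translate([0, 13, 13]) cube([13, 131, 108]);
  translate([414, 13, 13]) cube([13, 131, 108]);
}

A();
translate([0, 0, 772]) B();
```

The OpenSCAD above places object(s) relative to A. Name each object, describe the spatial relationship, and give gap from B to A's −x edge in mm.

A is a table. B is an open box. The open box is on top of the table. The gap from the open box to the table's −x edge is 0 mm.

The open box's min-x is at 0; the table's min-x is 0; gap = 0 mm.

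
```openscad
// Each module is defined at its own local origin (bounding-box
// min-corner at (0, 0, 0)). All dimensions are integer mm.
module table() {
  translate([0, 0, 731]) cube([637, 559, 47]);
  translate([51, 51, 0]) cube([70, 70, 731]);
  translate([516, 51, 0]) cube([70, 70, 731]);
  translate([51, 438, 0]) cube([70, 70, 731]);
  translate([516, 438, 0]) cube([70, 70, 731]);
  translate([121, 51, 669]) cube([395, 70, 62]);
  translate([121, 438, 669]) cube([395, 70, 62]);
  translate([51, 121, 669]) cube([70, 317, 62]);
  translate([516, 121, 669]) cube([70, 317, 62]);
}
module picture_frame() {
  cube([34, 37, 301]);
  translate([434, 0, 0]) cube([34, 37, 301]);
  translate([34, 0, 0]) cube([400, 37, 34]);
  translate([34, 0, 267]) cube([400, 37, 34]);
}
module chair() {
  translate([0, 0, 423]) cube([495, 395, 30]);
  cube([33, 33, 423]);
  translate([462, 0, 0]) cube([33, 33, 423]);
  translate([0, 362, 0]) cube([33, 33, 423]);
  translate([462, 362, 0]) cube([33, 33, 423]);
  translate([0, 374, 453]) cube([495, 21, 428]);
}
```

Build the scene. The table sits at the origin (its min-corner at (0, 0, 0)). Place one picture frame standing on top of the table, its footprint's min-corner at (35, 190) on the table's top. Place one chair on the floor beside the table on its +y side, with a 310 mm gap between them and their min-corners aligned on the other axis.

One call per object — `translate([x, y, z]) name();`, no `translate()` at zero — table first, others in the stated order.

table();
translate([35, 190, 778]) picture_frame();
translate([0, 869, 0]) chair();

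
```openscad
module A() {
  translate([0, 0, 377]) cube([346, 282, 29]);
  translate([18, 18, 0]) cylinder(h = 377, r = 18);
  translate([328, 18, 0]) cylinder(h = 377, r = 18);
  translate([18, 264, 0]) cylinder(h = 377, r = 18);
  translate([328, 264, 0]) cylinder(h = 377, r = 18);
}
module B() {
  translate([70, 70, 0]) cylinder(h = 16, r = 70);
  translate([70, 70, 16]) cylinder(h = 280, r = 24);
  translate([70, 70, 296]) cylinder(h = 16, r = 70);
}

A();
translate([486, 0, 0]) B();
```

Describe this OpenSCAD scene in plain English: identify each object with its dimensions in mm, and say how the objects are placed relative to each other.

A is a four-legged stool. The seat is a 346×282×29 mm slab whose top surface is at z = 406 mm; four round legs, each 36 mm in diameter, run from the floor (z = 0) to the underside of the seat, each leg's axis is inset half a diameter from the nearest pair of seat edges (so the leg's bounding box is flush with the corner).

B is a spool: two coaxial disc flanges of radius 70 mm and thickness 16 mm, joined by a core cylinder of radius 24 mm and height 280 mm. The lower flange rests on z = 0 and the three cylinders share a vertical axis.

The spool is on the floor beside the stool on its +x side.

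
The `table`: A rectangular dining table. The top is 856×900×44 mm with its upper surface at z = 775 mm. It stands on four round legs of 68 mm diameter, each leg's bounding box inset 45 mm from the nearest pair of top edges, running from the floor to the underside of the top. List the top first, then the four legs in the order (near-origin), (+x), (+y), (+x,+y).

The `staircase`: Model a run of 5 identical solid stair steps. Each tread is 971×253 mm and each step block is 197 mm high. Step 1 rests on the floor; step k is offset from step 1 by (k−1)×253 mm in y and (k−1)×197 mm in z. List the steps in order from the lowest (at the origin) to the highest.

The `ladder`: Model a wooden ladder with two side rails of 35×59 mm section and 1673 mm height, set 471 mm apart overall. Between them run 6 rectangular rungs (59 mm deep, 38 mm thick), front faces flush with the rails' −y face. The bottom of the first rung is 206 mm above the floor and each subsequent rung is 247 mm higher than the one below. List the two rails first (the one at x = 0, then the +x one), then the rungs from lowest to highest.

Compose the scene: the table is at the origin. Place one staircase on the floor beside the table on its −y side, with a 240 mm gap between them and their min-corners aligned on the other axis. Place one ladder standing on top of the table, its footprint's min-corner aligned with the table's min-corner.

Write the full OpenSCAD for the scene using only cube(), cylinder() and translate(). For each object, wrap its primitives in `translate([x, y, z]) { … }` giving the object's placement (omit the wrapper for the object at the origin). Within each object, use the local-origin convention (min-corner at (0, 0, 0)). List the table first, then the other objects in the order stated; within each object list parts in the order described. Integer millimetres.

translate([0, 0, 731]) cube([856, 900, 44]);
translate([79, 79, 0]) cylinder(h = 731, r = 34);
translate([777, 79, 0]) cylinder(h = 731, r = 34);
translate([79, 821, 0]) cylinder(h = 731, r = 34);
translate([777, 821, 0]) cylinder(h = 731, r = 34);
translate([0, -1505, 0]) {
  cube([971, 253, 197]);
  translate([0, 253, 197]) cube([971, 253, 197]);
  translate([0, 506, 394]) cube([971, 253, 197]);
  translate([0, 759, 591]) cube([971, 253, 197]);
  translate([0, 1012, 788]) cube([971, 253, 197]);
}
translate([0, 0, 775]) {
  cube([35, 59, 1673]);
  translate([436, 0, 0]) cube([35, 59, 1673]);
  translate([35, 0, 206]) cube([401, 59, 38]);
  translate([35, 0, 453]) cube([401, 59, 38]);
  translate([35, 0, 700]) cube([401, 59, 38]);
  translate([35, 0, 947]) cube([401, 59, 38]);
  translate([35, 0, 1194]) cube([401, 59, 38]);
  translate([35, 0, 1441]) cube([401, 59, 38]);
}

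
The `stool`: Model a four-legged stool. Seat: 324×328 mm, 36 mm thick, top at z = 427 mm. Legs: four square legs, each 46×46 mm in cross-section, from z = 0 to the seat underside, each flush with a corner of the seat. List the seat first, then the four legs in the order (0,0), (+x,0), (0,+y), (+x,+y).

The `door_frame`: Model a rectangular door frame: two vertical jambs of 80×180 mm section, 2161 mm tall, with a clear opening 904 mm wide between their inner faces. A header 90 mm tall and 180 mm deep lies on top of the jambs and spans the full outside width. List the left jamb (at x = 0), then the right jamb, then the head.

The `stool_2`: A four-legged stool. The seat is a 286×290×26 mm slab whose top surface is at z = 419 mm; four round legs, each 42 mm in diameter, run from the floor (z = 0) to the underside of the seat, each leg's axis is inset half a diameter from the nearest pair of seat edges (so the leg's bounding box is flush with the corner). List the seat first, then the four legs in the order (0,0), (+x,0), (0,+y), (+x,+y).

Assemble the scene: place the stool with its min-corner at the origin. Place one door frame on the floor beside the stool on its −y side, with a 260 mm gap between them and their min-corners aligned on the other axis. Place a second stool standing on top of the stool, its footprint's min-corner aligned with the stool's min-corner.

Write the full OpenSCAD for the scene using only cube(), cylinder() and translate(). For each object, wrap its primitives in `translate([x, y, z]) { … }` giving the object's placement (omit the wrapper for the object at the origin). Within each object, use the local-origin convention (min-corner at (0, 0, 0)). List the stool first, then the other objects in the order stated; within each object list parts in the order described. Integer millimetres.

translate([0, 0, 391]) cube([324, 328, 36]);
cube([46, 46, 391]);
translate([278, 0, 0]) cube([46, 46, 391]);
translate([0, 282, 0]) cube([46, 46, 391]);
translate([278, 282, 0]) cube([46, 46, 391]);
translate([0, -440, 0]) {
  cube([80, 180, 2161]);
  translate([984, 0, 0]) cube([80, 180, 2161]);
  translate([0, 0, 2161]) cube([1064, 180, 90]);
}
translate([0, 0, 427]) {
  translate([0, 0, 393]) cube([286, 290, 26]);
  translate([21, 21, 0]) cylinder(h = 393, r = 21);
  translate([265, 21, 0]) cylinder(h = 393, r = 21);
  translate([21, 269, 0]) cylinder(h = 393, r = 21);
  translate([265, 269, 0]) cylinder(h = 393, r = 21);
}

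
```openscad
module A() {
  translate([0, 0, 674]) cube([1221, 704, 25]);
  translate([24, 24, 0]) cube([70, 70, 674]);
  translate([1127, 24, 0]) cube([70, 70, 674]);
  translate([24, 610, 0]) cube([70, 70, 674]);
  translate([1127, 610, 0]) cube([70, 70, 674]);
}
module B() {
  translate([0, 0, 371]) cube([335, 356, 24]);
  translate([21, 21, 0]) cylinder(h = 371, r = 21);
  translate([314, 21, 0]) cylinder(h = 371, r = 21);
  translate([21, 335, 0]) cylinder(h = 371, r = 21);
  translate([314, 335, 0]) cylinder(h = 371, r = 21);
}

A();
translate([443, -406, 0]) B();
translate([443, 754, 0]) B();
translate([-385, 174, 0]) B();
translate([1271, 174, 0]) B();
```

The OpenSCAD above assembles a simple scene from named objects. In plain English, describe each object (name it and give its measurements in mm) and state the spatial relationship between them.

A is a table with a 1221×704 mm rectangular top, 25 mm thick, top surface at z = 699 mm, supported by four 70×70 mm square legs, each inset 24 mm from the nearest pair of top edges, running from the floor.

B is a simple wooden stool: a rectangular seat 335 mm (x) by 356 mm (y), 24 mm thick, top face at z = 395 mm, on four round legs, each 42 mm in diameter. The legs rest on z = 0, each leg's axis is inset half a diameter from the nearest pair of seat edges (so the leg's bounding box is flush with the corner).

Four stools sit around the table at the −y, +y, −x, +x sides.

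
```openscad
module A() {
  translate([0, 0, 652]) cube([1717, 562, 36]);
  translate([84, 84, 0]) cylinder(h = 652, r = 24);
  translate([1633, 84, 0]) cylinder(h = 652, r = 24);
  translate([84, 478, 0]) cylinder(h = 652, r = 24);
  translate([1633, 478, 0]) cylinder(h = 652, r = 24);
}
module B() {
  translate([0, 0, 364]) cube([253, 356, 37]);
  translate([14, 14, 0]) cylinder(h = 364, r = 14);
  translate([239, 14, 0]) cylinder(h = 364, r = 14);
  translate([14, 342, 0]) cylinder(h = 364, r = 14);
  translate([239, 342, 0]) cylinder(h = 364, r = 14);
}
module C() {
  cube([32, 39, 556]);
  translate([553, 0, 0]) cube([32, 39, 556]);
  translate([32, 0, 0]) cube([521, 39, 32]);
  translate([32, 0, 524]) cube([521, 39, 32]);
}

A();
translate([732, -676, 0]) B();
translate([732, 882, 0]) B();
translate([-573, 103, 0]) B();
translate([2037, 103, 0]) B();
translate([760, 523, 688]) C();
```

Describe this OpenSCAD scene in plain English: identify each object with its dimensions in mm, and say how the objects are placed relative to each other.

A is a table: top 1717 mm (x) × 562 mm (y), 36 mm thick, upper face at z = 688 mm, on four round legs of 48 mm diameter, each leg's bounding box inset 60 mm from the nearest pair of top edges, running from z = 0 to the bottom of the top.

B is a four-legged stool. The seat is 253×356 mm, 37 mm thick, top at z = 401 mm. It stands on four round legs, each 28 mm in diameter, from z = 0 to the seat underside, each leg's axis is inset half a diameter from the nearest pair of seat edges (so the leg's bounding box is flush with the corner).

C is a picture frame with a 521×492 mm rectangular opening (x by z) and a uniform 32 mm border on every side. Frame depth is 39 mm along y. It is built from two vertical stiles running the full outside height and two horizontal rails spanning the gap between the stiles.

Four stools sit around the table at the −y, +y, −x, +x sides. The picture frame is on top of the table.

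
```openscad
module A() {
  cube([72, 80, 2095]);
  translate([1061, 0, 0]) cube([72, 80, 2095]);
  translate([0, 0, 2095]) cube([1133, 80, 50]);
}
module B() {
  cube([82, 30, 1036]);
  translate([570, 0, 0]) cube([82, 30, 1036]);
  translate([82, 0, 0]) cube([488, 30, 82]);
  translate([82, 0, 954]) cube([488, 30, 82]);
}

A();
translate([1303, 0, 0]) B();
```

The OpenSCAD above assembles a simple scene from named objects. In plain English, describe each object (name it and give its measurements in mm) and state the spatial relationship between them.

A is a rectangular door frame: two vertical jambs of 72×80 mm section, 2095 mm tall, with a clear opening 989 mm wide between their inner faces. A header 50 mm tall and 80 mm deep lies on top of the jambs and spans the full outside width.

B is a picture frame with a 488×872 mm rectangular opening (x by z) and a uniform 82 mm border on every side. Frame depth is 30 mm along y. It is built from two vertical stiles running the full outside height and two horizontal rails spanning the gap between the stiles.

The picture frame is on the floor beside the door frame on its +x side.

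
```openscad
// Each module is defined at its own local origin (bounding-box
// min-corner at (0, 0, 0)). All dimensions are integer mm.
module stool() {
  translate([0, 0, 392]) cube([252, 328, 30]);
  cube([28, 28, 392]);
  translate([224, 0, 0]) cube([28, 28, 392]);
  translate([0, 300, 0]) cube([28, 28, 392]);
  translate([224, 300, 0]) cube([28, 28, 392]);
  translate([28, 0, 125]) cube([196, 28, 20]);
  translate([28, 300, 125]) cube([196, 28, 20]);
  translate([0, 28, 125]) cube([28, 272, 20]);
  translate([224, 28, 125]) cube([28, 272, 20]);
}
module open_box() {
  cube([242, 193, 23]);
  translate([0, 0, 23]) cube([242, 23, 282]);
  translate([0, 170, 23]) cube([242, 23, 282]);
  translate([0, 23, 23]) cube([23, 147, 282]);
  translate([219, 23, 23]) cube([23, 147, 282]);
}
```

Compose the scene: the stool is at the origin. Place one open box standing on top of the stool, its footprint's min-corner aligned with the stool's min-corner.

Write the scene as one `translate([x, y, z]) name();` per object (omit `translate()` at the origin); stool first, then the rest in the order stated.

stool();
translate([0, 0, 422]) open_box();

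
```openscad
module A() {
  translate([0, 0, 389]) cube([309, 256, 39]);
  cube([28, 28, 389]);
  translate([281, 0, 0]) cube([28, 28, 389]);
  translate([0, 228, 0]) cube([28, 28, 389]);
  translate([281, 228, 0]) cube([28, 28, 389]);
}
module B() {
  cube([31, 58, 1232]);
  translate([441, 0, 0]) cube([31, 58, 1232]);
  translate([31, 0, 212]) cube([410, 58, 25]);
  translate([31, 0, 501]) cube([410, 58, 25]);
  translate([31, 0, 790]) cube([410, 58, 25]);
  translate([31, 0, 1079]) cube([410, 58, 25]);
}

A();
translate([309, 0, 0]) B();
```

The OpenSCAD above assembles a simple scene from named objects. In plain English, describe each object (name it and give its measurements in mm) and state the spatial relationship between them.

A is a simple wooden stool: a rectangular seat 309 mm (x) by 256 mm (y), 39 mm thick, top face at z = 428 mm, on four square legs, each 28×28 mm in cross-section. The legs rest on z = 0, each flush with a corner of the seat.

B is a straight ladder. Two 31×58 mm vertical rails, 1232 mm tall, stand 472 mm apart (outside-to-outside) with their front faces coplanar on the −y side. 4 rungs, each 58 mm deep and 25 mm tall, span between the inner faces of the rails, front faces flush with the rails. The lowest rung's underside is at z = 212 mm and rungs are spaced 289 mm apart (underside to underside).

The ladder is against the stool's +x side, with their −y faces flush.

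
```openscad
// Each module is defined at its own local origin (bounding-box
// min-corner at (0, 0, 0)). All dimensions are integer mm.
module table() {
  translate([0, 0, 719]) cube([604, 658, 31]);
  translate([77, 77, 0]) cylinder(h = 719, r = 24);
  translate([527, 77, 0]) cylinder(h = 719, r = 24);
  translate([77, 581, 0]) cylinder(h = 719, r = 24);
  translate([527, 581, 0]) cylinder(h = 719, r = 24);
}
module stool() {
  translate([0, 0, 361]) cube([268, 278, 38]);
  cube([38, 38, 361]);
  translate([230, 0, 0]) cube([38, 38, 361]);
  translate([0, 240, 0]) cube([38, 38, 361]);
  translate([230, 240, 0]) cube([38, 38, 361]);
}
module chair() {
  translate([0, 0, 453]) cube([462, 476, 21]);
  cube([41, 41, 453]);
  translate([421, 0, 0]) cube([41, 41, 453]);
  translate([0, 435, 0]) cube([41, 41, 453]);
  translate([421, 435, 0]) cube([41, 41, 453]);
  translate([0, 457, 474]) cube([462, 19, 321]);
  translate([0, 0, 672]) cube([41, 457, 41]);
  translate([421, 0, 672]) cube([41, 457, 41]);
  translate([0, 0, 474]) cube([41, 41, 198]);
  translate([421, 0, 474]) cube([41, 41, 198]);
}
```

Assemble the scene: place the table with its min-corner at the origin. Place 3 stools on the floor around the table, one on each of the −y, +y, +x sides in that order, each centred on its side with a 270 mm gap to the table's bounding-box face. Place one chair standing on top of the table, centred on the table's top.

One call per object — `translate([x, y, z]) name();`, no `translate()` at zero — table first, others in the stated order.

table();
translate([168, -548, 0]) stool();
translate([168, 928, 0]) stool();
translate([874, 190, 0]) stool();
translate([71, 91, 750]) chair();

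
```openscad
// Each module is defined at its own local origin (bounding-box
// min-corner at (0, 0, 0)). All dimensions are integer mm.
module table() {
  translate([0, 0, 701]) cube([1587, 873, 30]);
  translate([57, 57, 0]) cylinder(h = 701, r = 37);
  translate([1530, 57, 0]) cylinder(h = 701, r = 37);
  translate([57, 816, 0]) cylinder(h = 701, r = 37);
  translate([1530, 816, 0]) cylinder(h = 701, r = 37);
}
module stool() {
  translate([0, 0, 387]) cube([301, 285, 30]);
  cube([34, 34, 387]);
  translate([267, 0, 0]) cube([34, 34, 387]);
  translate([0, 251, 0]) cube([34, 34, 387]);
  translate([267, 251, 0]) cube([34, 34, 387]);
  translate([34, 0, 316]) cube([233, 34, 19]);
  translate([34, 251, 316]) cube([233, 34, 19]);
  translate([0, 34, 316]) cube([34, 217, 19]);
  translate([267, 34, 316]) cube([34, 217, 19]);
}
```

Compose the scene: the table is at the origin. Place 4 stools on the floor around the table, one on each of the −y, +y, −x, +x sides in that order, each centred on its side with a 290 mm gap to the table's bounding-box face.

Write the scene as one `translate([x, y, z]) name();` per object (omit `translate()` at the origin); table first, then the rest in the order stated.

table();
translate([643, -575, 0]) stool();
translate([643, 1163, 0]) stool();
translate([-591, 294, 0]) stool();
translate([1877, 294, 0]) stool();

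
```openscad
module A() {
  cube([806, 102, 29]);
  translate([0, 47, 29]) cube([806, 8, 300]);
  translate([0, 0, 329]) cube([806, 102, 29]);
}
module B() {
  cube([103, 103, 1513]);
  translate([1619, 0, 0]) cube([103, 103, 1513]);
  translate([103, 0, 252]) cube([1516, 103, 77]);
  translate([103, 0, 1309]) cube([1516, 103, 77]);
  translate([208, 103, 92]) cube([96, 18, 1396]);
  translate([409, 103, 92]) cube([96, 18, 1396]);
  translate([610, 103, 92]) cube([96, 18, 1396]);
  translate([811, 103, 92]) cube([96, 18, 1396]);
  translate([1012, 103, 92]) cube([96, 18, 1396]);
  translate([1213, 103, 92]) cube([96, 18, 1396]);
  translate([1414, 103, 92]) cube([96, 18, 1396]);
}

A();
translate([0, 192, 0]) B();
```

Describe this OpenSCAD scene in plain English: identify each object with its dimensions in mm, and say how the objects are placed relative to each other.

A is an I-beam lying along x, 806 mm long. Overall section height 358 mm. Two flanges 102 mm wide (y) and 29 mm thick, one on the floor and one at the top; a web 8 mm thick runs between them, centred on the flange width.

B is a fence section. Two 103×103 mm posts, 1513 mm tall, stand on the floor with a clear span of 1516 mm between their inner faces. Two horizontal rails of 103×77 mm section span the gap between the posts with their undersides at z = 252 mm and z = 1309 mm, flush with the posts' −y face. 7 pickets, each 96 mm wide, 18 mm thick and 1396 mm tall, are fixed to the +y face of the rails with their bottoms at z = 92 mm, evenly spaced across the span with equal gaps (rounded down to the nearest mm) at the −x end and between each pair — any rounding remainder accumulates at the +x end.

The fence section is on the floor beside the I-beam on its +y side.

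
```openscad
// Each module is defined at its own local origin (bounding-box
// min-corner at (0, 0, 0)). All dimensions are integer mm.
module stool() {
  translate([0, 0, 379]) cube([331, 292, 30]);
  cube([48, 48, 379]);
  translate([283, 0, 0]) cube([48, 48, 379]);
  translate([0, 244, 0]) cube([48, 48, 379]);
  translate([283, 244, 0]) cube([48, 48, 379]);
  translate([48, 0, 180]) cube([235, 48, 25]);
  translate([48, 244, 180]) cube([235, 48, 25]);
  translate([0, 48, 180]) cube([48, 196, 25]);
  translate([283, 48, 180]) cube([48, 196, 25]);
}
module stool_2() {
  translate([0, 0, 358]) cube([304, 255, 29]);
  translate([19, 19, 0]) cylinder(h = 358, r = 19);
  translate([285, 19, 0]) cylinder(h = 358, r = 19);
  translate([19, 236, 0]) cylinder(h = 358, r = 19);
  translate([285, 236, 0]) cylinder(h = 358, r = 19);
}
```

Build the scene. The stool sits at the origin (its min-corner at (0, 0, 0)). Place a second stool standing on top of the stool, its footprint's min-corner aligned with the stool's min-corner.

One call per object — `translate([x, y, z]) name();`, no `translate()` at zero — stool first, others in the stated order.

stool();
translate([0, 0, 409]) stool_2();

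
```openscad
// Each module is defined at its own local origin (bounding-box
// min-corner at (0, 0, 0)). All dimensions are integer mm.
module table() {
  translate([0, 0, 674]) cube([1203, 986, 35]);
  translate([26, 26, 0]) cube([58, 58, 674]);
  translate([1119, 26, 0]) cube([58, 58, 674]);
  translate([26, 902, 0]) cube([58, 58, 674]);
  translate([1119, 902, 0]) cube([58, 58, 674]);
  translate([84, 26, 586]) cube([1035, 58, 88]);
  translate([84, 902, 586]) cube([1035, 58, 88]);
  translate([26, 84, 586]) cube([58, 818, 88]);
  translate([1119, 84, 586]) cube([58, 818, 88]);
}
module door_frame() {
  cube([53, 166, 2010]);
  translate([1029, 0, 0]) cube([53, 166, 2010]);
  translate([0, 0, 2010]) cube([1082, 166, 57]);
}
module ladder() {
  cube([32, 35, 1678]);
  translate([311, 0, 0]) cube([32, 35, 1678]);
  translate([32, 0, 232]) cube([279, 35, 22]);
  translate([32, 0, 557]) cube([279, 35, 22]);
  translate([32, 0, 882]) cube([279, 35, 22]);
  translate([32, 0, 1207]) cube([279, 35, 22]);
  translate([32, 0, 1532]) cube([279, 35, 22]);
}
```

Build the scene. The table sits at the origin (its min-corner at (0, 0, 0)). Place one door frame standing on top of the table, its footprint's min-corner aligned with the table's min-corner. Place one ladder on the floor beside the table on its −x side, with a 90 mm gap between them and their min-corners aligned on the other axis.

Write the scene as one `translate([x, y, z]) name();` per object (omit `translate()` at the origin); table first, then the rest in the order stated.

table();
translate([0, 0, 709]) door_frame();
translate([-433, 0, 0]) ladder();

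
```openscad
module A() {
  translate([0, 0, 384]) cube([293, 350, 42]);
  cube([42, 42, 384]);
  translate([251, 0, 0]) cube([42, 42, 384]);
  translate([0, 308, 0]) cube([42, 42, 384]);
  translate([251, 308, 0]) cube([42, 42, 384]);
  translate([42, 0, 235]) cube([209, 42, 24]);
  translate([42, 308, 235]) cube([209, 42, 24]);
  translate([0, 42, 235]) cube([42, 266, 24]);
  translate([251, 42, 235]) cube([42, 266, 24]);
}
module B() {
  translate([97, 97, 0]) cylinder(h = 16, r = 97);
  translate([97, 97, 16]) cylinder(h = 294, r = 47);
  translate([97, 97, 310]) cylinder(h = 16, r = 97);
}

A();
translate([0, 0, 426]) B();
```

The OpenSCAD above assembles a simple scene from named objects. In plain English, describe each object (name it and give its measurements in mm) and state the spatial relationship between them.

A is a four-legged stool. The seat is a 293×350×42 mm slab whose top surface is at z = 426 mm; four square legs, each 42×42 mm in cross-section, run from the floor (z = 0) to the underside of the seat, each flush with a corner of the seat. Four stretchers, 42 mm wide and 24 mm tall, connect adjacent legs with their undersides at z = 235 mm, each running between the inner faces of the legs it joins and aligned with the legs' outer faces on the other axis.

B is a spool: two coaxial disc flanges of radius 97 mm and thickness 16 mm, joined by a core cylinder of radius 47 mm and height 294 mm. The lower flange rests on z = 0 and the three cylinders share a vertical axis.

The spool is on top of the stool.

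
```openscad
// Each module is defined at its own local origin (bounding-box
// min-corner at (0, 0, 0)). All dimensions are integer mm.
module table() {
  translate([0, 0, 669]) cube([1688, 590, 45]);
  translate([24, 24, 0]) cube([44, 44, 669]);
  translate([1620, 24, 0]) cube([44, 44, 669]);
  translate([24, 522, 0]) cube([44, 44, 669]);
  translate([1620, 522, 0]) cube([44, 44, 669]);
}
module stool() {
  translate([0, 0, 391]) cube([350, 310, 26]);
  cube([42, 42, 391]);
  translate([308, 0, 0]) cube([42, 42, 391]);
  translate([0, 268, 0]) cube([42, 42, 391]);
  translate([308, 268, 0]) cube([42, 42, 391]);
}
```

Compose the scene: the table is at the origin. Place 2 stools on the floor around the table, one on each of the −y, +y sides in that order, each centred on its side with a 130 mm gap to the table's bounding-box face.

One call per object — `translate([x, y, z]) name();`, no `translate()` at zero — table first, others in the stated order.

table();
translate([669, -440, 0]) stool();
translate([669, 720, 0]) stool();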